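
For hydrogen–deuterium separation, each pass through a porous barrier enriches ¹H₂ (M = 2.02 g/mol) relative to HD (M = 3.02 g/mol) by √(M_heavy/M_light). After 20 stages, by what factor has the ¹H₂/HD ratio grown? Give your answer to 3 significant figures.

55.8

Each stage multiplies the ratio by α = √(3.02/2.02), so after 20 stages the overall factor is α^20 = (3.02/2.02)^(20/2).
= 1.49505^10 = 55.8.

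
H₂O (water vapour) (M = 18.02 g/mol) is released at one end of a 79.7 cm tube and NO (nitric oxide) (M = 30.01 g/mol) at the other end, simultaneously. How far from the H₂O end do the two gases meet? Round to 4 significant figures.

44.90 cm

The fronts meet when d_H₂O + d_NO = L with d_H₂O/d_NO = √(M_NO/M_H₂O) (Graham's law). Here √(M_NO/M_H₂O) = √(30.01/18.02) = 1.290.
With d_H₂O + d_NO = 79.7 cm, d_NO = 79.7/(1 + 1.290) = 34.80 cm.
d_H₂O = 79.7 − 34.80 = 44.90 cm.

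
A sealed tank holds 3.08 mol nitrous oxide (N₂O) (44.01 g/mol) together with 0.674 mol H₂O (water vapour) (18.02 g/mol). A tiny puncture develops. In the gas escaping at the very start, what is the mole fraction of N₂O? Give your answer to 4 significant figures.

0.7452

Effusion rate of each component ∝ n_i/√M_i (partial pressure × 1/√M).
Mole fraction of N₂O in the effusate = (n_N₂O/√M_N₂O) / (n_N₂O/√M_N₂O + n_H₂O/√M_H₂O)
= (3.08/√44.01) / (3.08/√44.01 + 0.674/√18.02) = 0.4643/(0.4643 + 0.1588) = 0.7452.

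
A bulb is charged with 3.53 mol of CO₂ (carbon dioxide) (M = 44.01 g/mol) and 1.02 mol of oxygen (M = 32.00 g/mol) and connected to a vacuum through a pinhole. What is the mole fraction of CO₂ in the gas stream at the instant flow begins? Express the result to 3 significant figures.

0.747

Each component's effusion rate ∝ (its partial pressure)·(1/√M) ∝ n_i/√M_i.
So x_CO₂ in the escaping gas = (n_CO₂/√M_CO₂) / Σ(n_i/√M_i)
= (3.53/√44.01) / (3.53/√44.01 + 1.02/√32.00) = 0.5321/(0.5321 + 0.1803) = 0.747.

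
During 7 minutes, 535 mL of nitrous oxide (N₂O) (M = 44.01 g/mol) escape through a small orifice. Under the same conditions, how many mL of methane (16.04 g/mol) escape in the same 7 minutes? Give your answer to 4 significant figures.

Graham's law gives rate_CH₄/rate_N₂O = √(M_N₂O/M_CH₄) = √(44.01/16.04) = √2.744 = 1.656.
So the volume for CH₄ is 535 × 1.656 = 886.2 mL.

886.2 mL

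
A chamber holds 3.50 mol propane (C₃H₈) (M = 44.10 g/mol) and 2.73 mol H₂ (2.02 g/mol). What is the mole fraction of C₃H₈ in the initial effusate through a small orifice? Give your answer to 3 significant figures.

0.215

Rate_i ∝ x_i/√M_i (Graham's law weighted by mole fraction), so the effusate composition follows n_i/√M_i.
x_C₃H₈(eff) = (n_C₃H₈/√M_C₃H₈) / (n_C₃H₈/√M_C₃H₈ + n_H₂/√M_H₂)
= (3.50/√44.10) / (3.50/√44.10 + 2.73/√2.02) = 0.5270/(0.5270 + 1.921) = 0.215.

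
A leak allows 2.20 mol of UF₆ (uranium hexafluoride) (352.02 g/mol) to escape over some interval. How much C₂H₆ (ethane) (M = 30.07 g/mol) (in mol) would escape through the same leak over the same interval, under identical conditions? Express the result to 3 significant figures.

7.53 mol

From Graham's law, rate_C₂H₆/rate_UF₆ = √(M_UF₆/M_C₂H₆) = √(352.02/30.07) = √11.71 = 3.422.
So the amount for C₂H₆ is 2.20 × 3.422 = 7.53 mol.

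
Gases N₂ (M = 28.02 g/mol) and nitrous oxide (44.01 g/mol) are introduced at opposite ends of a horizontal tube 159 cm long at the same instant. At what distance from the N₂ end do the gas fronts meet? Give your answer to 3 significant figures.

Distances travelled in equal time are proportional to diffusion rates, so d_N₂/d_N₂O = √(M_N₂O/M_N₂) = √(44.01/28.02) = 1.253.
With d_N₂ + d_N₂O = 159 cm, d_N₂O = 159/(1 + 1.253) = 70.56 cm.
d_N₂ = 159 − 70.56 = 88.4 cm.

88.4 cm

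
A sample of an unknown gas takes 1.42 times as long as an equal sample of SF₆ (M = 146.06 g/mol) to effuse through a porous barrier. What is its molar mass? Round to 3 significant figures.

Using Graham's law: t_X/t_SF₆ = √(M_X/M_SF₆).
1.42 = √(M_X/146.06)
M_X = 146.06 × 1.42² = 146.06 × 2.016 = 295 g/mol

295 g/mol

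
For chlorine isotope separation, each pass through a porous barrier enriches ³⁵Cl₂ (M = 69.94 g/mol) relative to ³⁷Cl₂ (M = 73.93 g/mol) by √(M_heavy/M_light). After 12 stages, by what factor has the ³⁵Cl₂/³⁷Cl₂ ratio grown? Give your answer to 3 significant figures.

1.39

The single-stage factor is √(M_heavy/M_light), so 12 stages give [√(73.93/69.94)]^12 = (73.93/69.94)^(12/2).
= 1.05705^6 = 1.39.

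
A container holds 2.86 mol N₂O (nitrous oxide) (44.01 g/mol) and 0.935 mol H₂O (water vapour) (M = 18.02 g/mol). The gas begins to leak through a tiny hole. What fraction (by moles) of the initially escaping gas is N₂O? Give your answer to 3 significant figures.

0.662

The effusion rate of species i is ∝ p_i/√M_i ∝ n_i/√M_i.
Mole fraction of N₂O in the effusate = (n_N₂O/√M_N₂O) / (n_N₂O/√M_N₂O + n_H₂O/√M_H₂O)
= (2.86/√44.01) / (2.86/√44.01 + 0.935/√18.02) = 0.4311/(0.4311 + 0.2203) = 0.662.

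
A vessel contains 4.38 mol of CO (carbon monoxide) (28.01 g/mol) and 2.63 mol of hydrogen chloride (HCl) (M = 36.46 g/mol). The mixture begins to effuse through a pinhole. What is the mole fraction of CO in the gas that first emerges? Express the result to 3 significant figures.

Effusion rate of each component ∝ n_i/√M_i (partial pressure × 1/√M).
So x_CO in the escaping gas = (n_CO/√M_CO) / Σ(n_i/√M_i)
= (4.38/√28.01) / (4.38/√28.01 + 2.63/√36.46) = 0.8276/(0.8276 + 0.4356) = 0.655.

0.655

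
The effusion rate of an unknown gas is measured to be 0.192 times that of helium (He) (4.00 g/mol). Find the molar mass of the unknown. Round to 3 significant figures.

By Graham's law, rate_X/rate_He = √(M_He/M_X).
0.192 = √(4.00/M_X)
M_X = 4.00 / 0.192² = 4.00 / 0.03686 = 109 g/mol

109 g/mol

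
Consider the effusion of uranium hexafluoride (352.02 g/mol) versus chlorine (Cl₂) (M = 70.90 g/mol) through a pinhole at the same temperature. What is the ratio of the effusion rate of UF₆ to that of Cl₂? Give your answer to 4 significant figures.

Since effusion rate ∝ 1/√M, rate_UF₆/rate_Cl₂ = √(M_Cl₂/M_UF₆) = √(70.90/352.02) = √0.2014 = 0.4488.

0.4488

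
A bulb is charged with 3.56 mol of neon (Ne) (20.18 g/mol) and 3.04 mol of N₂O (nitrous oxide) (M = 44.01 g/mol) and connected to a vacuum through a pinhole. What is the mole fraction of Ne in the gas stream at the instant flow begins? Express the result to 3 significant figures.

0.634

Effusion rate of each component ∝ n_i/√M_i (partial pressure × 1/√M).
So x_Ne in the escaping gas = (n_Ne/√M_Ne) / Σ(n_i/√M_i)
= (3.56/√20.18) / (3.56/√20.18 + 3.04/√44.01) = 0.7925/(0.7925 + 0.4582) = 0.634.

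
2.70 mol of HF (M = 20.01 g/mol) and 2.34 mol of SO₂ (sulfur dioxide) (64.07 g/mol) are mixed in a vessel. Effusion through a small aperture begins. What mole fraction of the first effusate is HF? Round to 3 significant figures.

0.674

Each component's effusion rate ∝ (its partial pressure)·(1/√M) ∝ n_i/√M_i.
So x_HF in the escaping gas = (n_HF/√M_HF) / Σ(n_i/√M_i)
= (2.70/√20.01) / (2.70/√20.01 + 2.34/√64.07) = 0.6036/(0.6036 + 0.2923) = 0.674.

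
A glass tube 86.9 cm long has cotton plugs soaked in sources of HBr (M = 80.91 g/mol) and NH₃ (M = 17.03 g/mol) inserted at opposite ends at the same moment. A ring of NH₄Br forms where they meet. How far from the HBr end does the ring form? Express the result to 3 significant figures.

Graham's law gives d_HBr/d_NH₃ = rate_HBr/rate_NH₃ = √(M_NH₃/M_HBr) = √(17.03/80.91) = 0.4588.
With d_HBr + d_NH₃ = 86.9 cm, d_NH₃ = 86.9/(1 + 0.4588) = 59.57 cm.
d_HBr = 86.9 − 59.57 = 27.3 cm.

27.3 cm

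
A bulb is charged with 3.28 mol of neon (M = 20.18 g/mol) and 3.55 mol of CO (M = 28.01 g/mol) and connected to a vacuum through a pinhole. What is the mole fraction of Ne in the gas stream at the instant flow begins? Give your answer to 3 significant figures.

0.521

Each component's effusion rate ∝ (its partial pressure)·(1/√M) ∝ n_i/√M_i.
x_Ne(eff) = (n_Ne/√M_Ne) / (n_Ne/√M_Ne + n_CO/√M_CO)
= (3.28/√20.18) / (3.28/√20.18 + 3.55/√28.01) = 0.7302/(0.7302 + 0.6708) = 0.521.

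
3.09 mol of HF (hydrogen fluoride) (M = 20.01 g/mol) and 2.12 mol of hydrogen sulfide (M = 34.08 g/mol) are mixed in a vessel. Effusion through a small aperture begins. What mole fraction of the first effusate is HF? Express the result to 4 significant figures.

Effusion rate of each component ∝ n_i/√M_i (partial pressure × 1/√M).
x_HF(eff) = (n_HF/√M_HF) / (n_HF/√M_HF + n_H₂S/√M_H₂S)
= (3.09/√20.01) / (3.09/√20.01 + 2.12/√34.08) = 0.6908/(0.6908 + 0.3632) = 0.6554.

0.6554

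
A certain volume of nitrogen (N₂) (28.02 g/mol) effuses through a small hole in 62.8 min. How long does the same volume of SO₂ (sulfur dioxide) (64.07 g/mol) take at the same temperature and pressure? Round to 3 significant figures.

95.0 min

From Graham's law, t_SO₂/t_N₂ = √(M_SO₂/M_N₂) = √(64.07/28.02) = √2.287 = 1.512.
So the time for SO₂ is 62.8 × 1.512 = 95.0 min.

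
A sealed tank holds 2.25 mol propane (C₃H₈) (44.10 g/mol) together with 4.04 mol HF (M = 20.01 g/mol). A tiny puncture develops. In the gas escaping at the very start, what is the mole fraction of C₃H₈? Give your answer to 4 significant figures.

0.2728

The effusion rate of species i is ∝ p_i/√M_i ∝ n_i/√M_i.
So x_C₃H₈ in the escaping gas = (n_C₃H₈/√M_C₃H₈) / Σ(n_i/√M_i)
= (2.25/√44.10) / (2.25/√44.10 + 4.04/√20.01) = 0.3388/(0.3388 + 0.9031) = 0.2728.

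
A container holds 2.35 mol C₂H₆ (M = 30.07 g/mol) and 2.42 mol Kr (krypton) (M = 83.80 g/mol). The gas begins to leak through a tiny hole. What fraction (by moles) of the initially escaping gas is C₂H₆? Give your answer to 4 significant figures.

Effusion rate of each component ∝ n_i/√M_i (partial pressure × 1/√M).
x_C₂H₆(eff) = (n_C₂H₆/√M_C₂H₆) / (n_C₂H₆/√M_C₂H₆ + n_Kr/√M_Kr)
= (2.35/√30.07) / (2.35/√30.07 + 2.42/√83.80) = 0.4285/(0.4285 + 0.2644) = 0.6185.

0.6185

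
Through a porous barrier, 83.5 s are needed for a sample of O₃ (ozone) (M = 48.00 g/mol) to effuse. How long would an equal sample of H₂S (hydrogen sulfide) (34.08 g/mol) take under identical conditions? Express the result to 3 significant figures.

Graham's law gives t_H₂S/t_O₃ = √(M_H₂S/M_O₃) = √(34.08/48.00) = √0.7100 = 0.8426.
So the time for H₂S is 83.5 × 0.8426 = 70.4 s.

70.4 s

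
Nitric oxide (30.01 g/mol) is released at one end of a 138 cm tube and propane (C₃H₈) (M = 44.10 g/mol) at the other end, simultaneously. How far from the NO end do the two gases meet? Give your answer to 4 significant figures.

In equal time, each gas travels a distance ∝ its rate ∝ 1/√M, so d_NO/d_C₃H₈ = √(M_C₃H₈/M_NO) = √(44.10/30.01) = 1.212.
With d_NO + d_C₃H₈ = 138 cm, d_C₃H₈ = 138/(1 + 1.212) = 62.38 cm.
d_NO = 138 − 62.38 = 75.62 cm.

75.62 cm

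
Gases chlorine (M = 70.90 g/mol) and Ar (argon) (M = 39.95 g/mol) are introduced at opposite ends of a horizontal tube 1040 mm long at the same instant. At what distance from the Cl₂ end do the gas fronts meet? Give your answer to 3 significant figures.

Distances travelled in equal time are proportional to diffusion rates, so d_Cl₂/d_Ar = √(M_Ar/M_Cl₂) = √(39.95/70.90) = 0.7506.
With d_Cl₂ + d_Ar = 1040 mm, d_Ar = 1040/(1 + 0.7506) = 594.1 mm.
d_Cl₂ = 1040 − 594.1 = 446 mm.

446 mm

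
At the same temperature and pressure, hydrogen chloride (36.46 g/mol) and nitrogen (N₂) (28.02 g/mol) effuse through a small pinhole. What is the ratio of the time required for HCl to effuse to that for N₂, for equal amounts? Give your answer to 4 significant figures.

From Graham's law, t_HCl/t_N₂ = √(M_HCl/M_N₂) = √(36.46/28.02) = √1.301 = 1.141.

1.141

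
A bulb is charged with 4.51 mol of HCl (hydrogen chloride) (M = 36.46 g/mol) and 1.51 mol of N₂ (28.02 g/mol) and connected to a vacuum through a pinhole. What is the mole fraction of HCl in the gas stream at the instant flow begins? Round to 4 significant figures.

Each component's effusion rate ∝ (its partial pressure)·(1/√M) ∝ n_i/√M_i.
So x_HCl in the escaping gas = (n_HCl/√M_HCl) / Σ(n_i/√M_i)
= (4.51/√36.46) / (4.51/√36.46 + 1.51/√28.02) = 0.7469/(0.7469 + 0.2853) = 0.7236.

0.7236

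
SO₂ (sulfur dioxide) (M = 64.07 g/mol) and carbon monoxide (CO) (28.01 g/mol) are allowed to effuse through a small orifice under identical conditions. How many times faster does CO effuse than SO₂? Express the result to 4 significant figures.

Using Graham's law: rate_CO/rate_SO₂ = √(M_SO₂/M_CO) = √(64.07/28.01) = √2.287 = 1.512.

1.512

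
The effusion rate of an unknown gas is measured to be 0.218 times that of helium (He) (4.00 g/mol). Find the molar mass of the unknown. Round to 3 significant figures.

84.2 g/mol

From Graham's law, rate_X/rate_He = √(M_He/M_X).
0.218 = √(4.00/M_X)
M_X = 4.00 / 0.218² = 4.00 / 0.04752 = 84.2 g/mol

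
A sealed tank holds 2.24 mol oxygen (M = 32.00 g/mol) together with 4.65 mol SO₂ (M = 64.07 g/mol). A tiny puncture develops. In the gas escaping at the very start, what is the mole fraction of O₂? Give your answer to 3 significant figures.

0.405

Each component's effusion rate ∝ (its partial pressure)·(1/√M) ∝ n_i/√M_i.
x_O₂(eff) = (n_O₂/√M_O₂) / (n_O₂/√M_O₂ + n_SO₂/√M_SO₂)
= (2.24/√32.00) / (2.24/√32.00 + 4.65/√64.07) = 0.3960/(0.3960 + 0.5809) = 0.405.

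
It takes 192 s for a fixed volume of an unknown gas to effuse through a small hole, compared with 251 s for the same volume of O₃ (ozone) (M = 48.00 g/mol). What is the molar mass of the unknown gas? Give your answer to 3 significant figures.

By Graham's law, t_X/t_O₃ = √(M_X/M_O₃).
192/251 = 0.7649 = √(M_X/48.00)
M_X = 48.00 × 0.7649² = 48.00 × 0.5851 = 28.1 g/mol

28.1 g/mol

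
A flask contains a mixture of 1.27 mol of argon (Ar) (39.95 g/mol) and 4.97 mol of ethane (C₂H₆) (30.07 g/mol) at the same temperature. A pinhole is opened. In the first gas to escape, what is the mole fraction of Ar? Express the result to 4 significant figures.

Rate_i ∝ x_i/√M_i (Graham's law weighted by mole fraction), so the effusate composition follows n_i/√M_i.
So x_Ar in the escaping gas = (n_Ar/√M_Ar) / Σ(n_i/√M_i)
= (1.27/√39.95) / (1.27/√39.95 + 4.97/√30.07) = 0.2009/(0.2009 + 0.9063) = 0.1815.

0.1815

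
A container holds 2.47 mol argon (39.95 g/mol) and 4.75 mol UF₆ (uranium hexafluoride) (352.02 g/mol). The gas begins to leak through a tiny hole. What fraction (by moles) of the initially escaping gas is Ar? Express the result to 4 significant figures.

0.6069

Each component's effusion rate ∝ (its partial pressure)·(1/√M) ∝ n_i/√M_i.
So x_Ar in the escaping gas = (n_Ar/√M_Ar) / Σ(n_i/√M_i)
= (2.47/√39.95) / (2.47/√39.95 + 4.75/√352.02) = 0.3908/(0.3908 + 0.2532) = 0.6069.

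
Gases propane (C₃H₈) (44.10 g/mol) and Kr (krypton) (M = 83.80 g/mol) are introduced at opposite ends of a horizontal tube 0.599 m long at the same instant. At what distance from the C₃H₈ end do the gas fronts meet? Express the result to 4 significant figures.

0.3472 m

Graham's law gives d_C₃H₈/d_Kr = rate_C₃H₈/rate_Kr = √(M_Kr/M_C₃H₈) = √(83.80/44.10) = 1.378.
With d_C₃H₈ + d_Kr = 0.599 m, d_Kr = 0.599/(1 + 1.378) = 0.2518 m.
d_C₃H₈ = 0.599 − 0.2518 = 0.3472 m.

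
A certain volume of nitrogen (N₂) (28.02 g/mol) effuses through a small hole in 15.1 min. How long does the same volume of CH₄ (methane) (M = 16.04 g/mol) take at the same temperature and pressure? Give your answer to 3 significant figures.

11.4 min

From Graham's law, t_CH₄/t_N₂ = √(M_CH₄/M_N₂) = √(16.04/28.02) = √0.5724 = 0.7566.
So the time for CH₄ is 15.1 × 0.7566 = 11.4 min.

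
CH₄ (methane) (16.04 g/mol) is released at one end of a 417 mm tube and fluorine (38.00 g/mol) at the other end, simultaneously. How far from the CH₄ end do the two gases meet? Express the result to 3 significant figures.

The fronts meet when d_CH₄ + d_F₂ = L with d_CH₄/d_F₂ = √(M_F₂/M_CH₄) (Graham's law). Here √(M_F₂/M_CH₄) = √(38.00/16.04) = 1.539.
With d_CH₄ + d_F₂ = 417 mm, d_F₂ = 417/(1 + 1.539) = 164.2 mm.
d_CH₄ = 417 − 164.2 = 253 mm.

253 mm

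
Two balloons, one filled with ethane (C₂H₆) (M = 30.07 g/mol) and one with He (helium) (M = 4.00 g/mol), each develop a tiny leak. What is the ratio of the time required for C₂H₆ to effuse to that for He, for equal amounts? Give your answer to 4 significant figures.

Using Graham's law: t_C₂H₆/t_He = √(M_C₂H₆/M_He) = √(30.07/4.00) = √7.518 = 2.742.

2.742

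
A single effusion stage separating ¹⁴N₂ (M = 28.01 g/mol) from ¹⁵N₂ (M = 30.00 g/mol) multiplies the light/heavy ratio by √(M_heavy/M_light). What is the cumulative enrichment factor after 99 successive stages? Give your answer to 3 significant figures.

The single-stage factor is √(M_heavy/M_light), so 99 stages give [√(30.00/28.01)]^99 = (30.00/28.01)^(99/2).
= 1.07105^(99/2) = 29.9.

29.9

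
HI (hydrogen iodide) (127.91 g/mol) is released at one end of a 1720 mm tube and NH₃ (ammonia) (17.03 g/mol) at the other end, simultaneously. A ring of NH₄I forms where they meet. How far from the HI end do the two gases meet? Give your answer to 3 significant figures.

Distances travelled in equal time are proportional to diffusion rates, so d_HI/d_NH₃ = √(M_NH₃/M_HI) = √(17.03/127.91) = 0.3649.
With d_HI + d_NH₃ = 1720 mm, d_NH₃ = 1720/(1 + 0.3649) = 1260 mm.
d_HI = 1720 − 1260 = 460 mm.

460 mm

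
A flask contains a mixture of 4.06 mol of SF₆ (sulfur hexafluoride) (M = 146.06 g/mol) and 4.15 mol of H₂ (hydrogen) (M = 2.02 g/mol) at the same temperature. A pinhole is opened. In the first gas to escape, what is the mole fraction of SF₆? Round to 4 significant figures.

0.1032

The effusion rate of species i is ∝ p_i/√M_i ∝ n_i/√M_i.
Mole fraction of SF₆ in the effusate = (n_SF₆/√M_SF₆) / (n_SF₆/√M_SF₆ + n_H₂/√M_H₂)
= (4.06/√146.06) / (4.06/√146.06 + 4.15/√2.02) = 0.3359/(0.3359 + 2.920) = 0.1032.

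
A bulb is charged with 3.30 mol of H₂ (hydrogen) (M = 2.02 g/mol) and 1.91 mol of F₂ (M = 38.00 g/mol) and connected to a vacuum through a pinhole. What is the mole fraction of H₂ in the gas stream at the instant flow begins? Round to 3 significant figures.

0.882

Each component's effusion rate ∝ (its partial pressure)·(1/√M) ∝ n_i/√M_i.
x_H₂(eff) = (n_H₂/√M_H₂) / (n_H₂/√M_H₂ + n_F₂/√M_F₂)
= (3.30/√2.02) / (3.30/√2.02 + 1.91/√38.00) = 2.322/(2.322 + 0.3098) = 0.882.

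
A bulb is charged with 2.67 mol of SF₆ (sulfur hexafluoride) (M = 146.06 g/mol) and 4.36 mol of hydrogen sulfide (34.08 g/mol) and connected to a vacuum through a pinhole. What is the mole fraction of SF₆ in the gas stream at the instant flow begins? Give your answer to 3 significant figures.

The effusion rate of species i is ∝ p_i/√M_i ∝ n_i/√M_i.
Mole fraction of SF₆ in the effusate = (n_SF₆/√M_SF₆) / (n_SF₆/√M_SF₆ + n_H₂S/√M_H₂S)
= (2.67/√146.06) / (2.67/√146.06 + 4.36/√34.08) = 0.2209/(0.2209 + 0.7469) = 0.228.

0.228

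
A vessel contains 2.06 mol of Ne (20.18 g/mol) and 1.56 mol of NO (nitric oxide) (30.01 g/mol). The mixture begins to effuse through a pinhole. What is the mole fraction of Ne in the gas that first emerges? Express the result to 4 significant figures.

0.6169

Rate_i ∝ x_i/√M_i (Graham's law weighted by mole fraction), so the effusate composition follows n_i/√M_i.
So x_Ne in the escaping gas = (n_Ne/√M_Ne) / Σ(n_i/√M_i)
= (2.06/√20.18) / (2.06/√20.18 + 1.56/√30.01) = 0.4586/(0.4586 + 0.2848) = 0.6169.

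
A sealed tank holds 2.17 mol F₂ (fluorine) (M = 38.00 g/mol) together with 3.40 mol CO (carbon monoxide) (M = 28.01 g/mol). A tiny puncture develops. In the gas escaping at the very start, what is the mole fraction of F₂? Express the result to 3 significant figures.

0.354

Effusion rate of each component ∝ n_i/√M_i (partial pressure × 1/√M).
x_F₂(eff) = (n_F₂/√M_F₂) / (n_F₂/√M_F₂ + n_CO/√M_CO)
= (2.17/√38.00) / (2.17/√38.00 + 3.40/√28.01) = 0.3520/(0.3520 + 0.6424) = 0.354.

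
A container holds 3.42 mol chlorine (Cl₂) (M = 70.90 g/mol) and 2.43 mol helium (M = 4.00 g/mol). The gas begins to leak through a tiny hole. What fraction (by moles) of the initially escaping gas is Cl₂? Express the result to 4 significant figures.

Effusion rate of each component ∝ n_i/√M_i (partial pressure × 1/√M).
x_Cl₂(eff) = (n_Cl₂/√M_Cl₂) / (n_Cl₂/√M_Cl₂ + n_He/√M_He)
= (3.42/√70.90) / (3.42/√70.90 + 2.43/√4.00) = 0.4062/(0.4062 + 1.215) = 0.2505.

0.2505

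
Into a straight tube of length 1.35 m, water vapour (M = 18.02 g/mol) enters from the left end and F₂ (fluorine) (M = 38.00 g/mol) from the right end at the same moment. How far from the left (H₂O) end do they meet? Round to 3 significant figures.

0.799 m

The fronts meet when d_H₂O + d_F₂ = L with d_H₂O/d_F₂ = √(M_F₂/M_H₂O) (Graham's law). Here √(M_F₂/M_H₂O) = √(38.00/18.02) = 1.452.
With d_H₂O + d_F₂ = 1.35 m, d_F₂ = 1.35/(1 + 1.452) = 0.5505 m.
d_H₂O = 1.35 − 0.5505 = 0.799 m.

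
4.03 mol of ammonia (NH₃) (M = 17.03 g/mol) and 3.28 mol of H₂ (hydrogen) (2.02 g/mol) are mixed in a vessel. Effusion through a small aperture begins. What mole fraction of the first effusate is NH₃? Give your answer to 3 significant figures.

Rate_i ∝ x_i/√M_i (Graham's law weighted by mole fraction), so the effusate composition follows n_i/√M_i.
Mole fraction of NH₃ in the effusate = (n_NH₃/√M_NH₃) / (n_NH₃/√M_NH₃ + n_H₂/√M_H₂)
= (4.03/√17.03) / (4.03/√17.03 + 3.28/√2.02) = 0.9766/(0.9766 + 2.308) = 0.297.

0.297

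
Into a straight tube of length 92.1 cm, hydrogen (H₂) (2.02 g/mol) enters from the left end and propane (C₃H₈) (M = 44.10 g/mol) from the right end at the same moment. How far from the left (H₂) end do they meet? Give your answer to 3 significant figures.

In equal time, each gas travels a distance ∝ its rate ∝ 1/√M, so d_H₂/d_C₃H₈ = √(M_C₃H₈/M_H₂) = √(44.10/2.02) = 4.672.
With d_H₂ + d_C₃H₈ = 92.1 cm, d_C₃H₈ = 92.1/(1 + 4.672) = 16.24 cm.
d_H₂ = 92.1 − 16.24 = 75.9 cm.

75.9 cm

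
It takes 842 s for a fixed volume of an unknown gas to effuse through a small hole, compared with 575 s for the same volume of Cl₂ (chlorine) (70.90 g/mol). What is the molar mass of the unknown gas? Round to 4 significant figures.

Graham's law gives t_X/t_Cl₂ = √(M_X/M_Cl₂).
842/575 = 1.464 = √(M_X/70.90)
M_X = 70.90 × 1.464² = 70.90 × 2.144 = 152.0 g/mol

152.0 g/mol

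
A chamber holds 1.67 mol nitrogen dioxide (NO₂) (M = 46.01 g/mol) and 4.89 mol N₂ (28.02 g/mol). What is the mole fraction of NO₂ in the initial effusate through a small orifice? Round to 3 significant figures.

0.210

The effusion rate of species i is ∝ p_i/√M_i ∝ n_i/√M_i.
So x_NO₂ in the escaping gas = (n_NO₂/√M_NO₂) / Σ(n_i/√M_i)
= (1.67/√46.01) / (1.67/√46.01 + 4.89/√28.02) = 0.2462/(0.2462 + 0.9238) = 0.210.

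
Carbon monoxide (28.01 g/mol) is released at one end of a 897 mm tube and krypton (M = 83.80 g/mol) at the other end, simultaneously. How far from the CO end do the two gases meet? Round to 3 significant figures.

Graham's law gives d_CO/d_Kr = rate_CO/rate_Kr = √(M_Kr/M_CO) = √(83.80/28.01) = 1.730.
With d_CO + d_Kr = 897 mm, d_Kr = 897/(1 + 1.730) = 328.6 mm.
d_CO = 897 − 328.6 = 568 mm.

568 mm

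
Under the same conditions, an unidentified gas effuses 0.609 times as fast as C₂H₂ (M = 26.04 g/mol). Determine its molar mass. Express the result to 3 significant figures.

70.2 g/mol

From Graham's law, rate_X/rate_C₂H₂ = √(M_C₂H₂/M_X).
0.609 = √(26.04/M_X)
M_X = 26.04 / 0.609² = 26.04 / 0.3709 = 70.2 g/mol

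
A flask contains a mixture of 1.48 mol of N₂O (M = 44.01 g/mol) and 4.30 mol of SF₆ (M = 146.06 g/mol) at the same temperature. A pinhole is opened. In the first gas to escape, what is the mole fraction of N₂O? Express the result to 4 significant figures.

0.3854

Rate_i ∝ x_i/√M_i (Graham's law weighted by mole fraction), so the effusate composition follows n_i/√M_i.
x_N₂O(eff) = (n_N₂O/√M_N₂O) / (n_N₂O/√M_N₂O + n_SF₆/√M_SF₆)
= (1.48/√44.01) / (1.48/√44.01 + 4.30/√146.06) = 0.2231/(0.2231 + 0.3558) = 0.3854.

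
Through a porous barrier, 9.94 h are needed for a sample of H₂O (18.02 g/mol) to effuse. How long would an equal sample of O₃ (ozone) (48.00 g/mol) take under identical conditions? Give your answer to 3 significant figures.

16.2 h

Graham's law gives t_O₃/t_H₂O = √(M_O₃/M_H₂O) = √(48.00/18.02) = √2.664 = 1.632.
So the time for O₃ is 9.94 × 1.632 = 16.2 h.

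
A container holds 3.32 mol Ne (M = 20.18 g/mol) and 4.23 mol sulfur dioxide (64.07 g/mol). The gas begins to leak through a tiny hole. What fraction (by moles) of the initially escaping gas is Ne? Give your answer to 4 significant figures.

0.5831

Each component's effusion rate ∝ (its partial pressure)·(1/√M) ∝ n_i/√M_i.
So x_Ne in the escaping gas = (n_Ne/√M_Ne) / Σ(n_i/√M_i)
= (3.32/√20.18) / (3.32/√20.18 + 4.23/√64.07) = 0.7391/(0.7391 + 0.5285) = 0.5831.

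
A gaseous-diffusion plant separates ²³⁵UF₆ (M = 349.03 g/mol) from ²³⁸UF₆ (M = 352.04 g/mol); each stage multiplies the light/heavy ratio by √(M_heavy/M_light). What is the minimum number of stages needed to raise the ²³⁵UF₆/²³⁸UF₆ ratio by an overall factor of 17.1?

Single-stage factor α = √(352.04/349.03), so ln α = ½ ln(1.00862) = 0.004293.
Need α^N ≥ 17.1 ⇒ N ≥ ln(17.1) / ln α = 2.839 / 0.004293 = 661.26.
Rounding up, N = 662 stages.

662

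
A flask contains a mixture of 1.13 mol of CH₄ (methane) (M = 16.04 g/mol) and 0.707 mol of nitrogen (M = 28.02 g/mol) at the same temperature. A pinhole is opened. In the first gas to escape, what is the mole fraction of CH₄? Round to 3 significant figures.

The effusion rate of species i is ∝ p_i/√M_i ∝ n_i/√M_i.
x_CH₄(eff) = (n_CH₄/√M_CH₄) / (n_CH₄/√M_CH₄ + n_N₂/√M_N₂)
= (1.13/√16.04) / (1.13/√16.04 + 0.707/√28.02) = 0.2821/(0.2821 + 0.1336) = 0.679.

0.679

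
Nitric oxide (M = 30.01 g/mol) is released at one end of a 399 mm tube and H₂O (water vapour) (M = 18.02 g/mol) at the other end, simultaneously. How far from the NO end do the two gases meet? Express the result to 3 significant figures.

174 mm

The fronts meet when d_NO + d_H₂O = L with d_NO/d_H₂O = √(M_H₂O/M_NO) (Graham's law). Here √(M_H₂O/M_NO) = √(18.02/30.01) = 0.7749.
With d_NO + d_H₂O = 399 mm, d_H₂O = 399/(1 + 0.7749) = 224.8 mm.
d_NO = 399 − 224.8 = 174 mm.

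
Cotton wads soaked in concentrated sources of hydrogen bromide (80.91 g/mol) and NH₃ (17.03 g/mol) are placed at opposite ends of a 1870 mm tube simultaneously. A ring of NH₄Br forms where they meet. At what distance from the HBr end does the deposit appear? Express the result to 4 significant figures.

588.1 mm

In equal time, each gas travels a distance ∝ its rate ∝ 1/√M, so d_HBr/d_NH₃ = √(M_NH₃/M_HBr) = √(17.03/80.91) = 0.4588.
With d_HBr + d_NH₃ = 1870 mm, d_NH₃ = 1870/(1 + 0.4588) = 1282 mm.
d_HBr = 1870 − 1282 = 588.1 mm.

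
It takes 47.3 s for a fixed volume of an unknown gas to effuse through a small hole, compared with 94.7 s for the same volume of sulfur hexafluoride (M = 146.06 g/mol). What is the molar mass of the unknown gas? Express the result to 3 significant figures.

36.4 g/mol

Using Graham's law: t_X/t_SF₆ = √(M_X/M_SF₆).
47.3/94.7 = 0.4995 = √(M_X/146.06)
M_X = 146.06 × 0.4995² = 146.06 × 0.2495 = 36.4 g/mol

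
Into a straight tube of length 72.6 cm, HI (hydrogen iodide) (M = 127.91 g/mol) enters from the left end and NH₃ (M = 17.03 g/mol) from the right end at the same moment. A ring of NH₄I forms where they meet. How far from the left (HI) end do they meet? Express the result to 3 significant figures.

Graham's law gives d_HI/d_NH₃ = rate_HI/rate_NH₃ = √(M_NH₃/M_HI) = √(17.03/127.91) = 0.3649.
With d_HI + d_NH₃ = 72.6 cm, d_NH₃ = 72.6/(1 + 0.3649) = 53.19 cm.
d_HI = 72.6 − 53.19 = 19.4 cm.

19.4 cm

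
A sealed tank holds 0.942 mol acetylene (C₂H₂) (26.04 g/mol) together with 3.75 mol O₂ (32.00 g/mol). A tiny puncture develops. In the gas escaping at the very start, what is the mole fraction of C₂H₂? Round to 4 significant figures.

Effusion rate of each component ∝ n_i/√M_i (partial pressure × 1/√M).
x_C₂H₂(eff) = (n_C₂H₂/√M_C₂H₂) / (n_C₂H₂/√M_C₂H₂ + n_O₂/√M_O₂)
= (0.942/√26.04) / (0.942/√26.04 + 3.75/√32.00) = 0.1846/(0.1846 + 0.6629) = 0.2178.

0.2178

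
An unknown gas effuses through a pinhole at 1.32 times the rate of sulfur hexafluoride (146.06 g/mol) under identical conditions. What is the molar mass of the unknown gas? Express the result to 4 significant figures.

Since effusion rate ∝ 1/√M, rate_X/rate_SF₆ = √(M_SF₆/M_X).
1.32 = √(146.06/M_X)
M_X = 146.06 / 1.32² = 146.06 / 1.742 = 83.83 g/mol

83.83 g/mol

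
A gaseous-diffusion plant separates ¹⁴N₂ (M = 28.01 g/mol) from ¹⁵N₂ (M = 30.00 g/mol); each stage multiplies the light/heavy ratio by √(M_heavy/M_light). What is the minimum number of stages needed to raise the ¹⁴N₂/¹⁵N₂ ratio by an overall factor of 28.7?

98

Per stage α = (30.00/28.01)^(1/2) = 1.07105^0.5, giving ln α = 0.03432.
Need α^N ≥ 28.7 ⇒ N ≥ ln(28.7) / ln α = 3.357 / 0.03432 = 97.82.
Minimum whole number of stages: N = 98.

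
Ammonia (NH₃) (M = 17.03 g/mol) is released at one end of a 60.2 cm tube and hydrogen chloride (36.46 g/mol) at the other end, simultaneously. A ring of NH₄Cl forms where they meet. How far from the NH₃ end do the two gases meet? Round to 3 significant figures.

35.8 cm

In equal time, each gas travels a distance ∝ its rate ∝ 1/√M, so d_NH₃/d_HCl = √(M_HCl/M_NH₃) = √(36.46/17.03) = 1.463.
With d_NH₃ + d_HCl = 60.2 cm, d_HCl = 60.2/(1 + 1.463) = 24.44 cm.
d_NH₃ = 60.2 − 24.44 = 35.8 cm.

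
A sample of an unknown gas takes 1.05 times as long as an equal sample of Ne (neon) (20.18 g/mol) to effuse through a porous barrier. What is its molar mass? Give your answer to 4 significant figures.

By Graham's law, t_X/t_Ne = √(M_X/M_Ne).
1.05 = √(M_X/20.18)
M_X = 20.18 × 1.05² = 20.18 × 1.103 = 22.25 g/mol

22.25 g/mol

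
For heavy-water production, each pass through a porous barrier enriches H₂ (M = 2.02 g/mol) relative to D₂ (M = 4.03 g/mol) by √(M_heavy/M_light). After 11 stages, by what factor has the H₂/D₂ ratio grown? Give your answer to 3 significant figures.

Each stage multiplies the ratio by α = √(4.03/2.02), so after 11 stages the overall factor is α^11 = (4.03/2.02)^(11/2).
= 1.99505^(11/2) = 44.6.

44.6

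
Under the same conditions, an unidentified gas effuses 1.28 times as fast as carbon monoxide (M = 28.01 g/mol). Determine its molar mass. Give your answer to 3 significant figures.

17.1 g/mol

By Graham's law, rate_X/rate_CO = √(M_CO/M_X).
1.28 = √(28.01/M_X)
M_X = 28.01 / 1.28² = 28.01 / 1.638 = 17.1 g/mol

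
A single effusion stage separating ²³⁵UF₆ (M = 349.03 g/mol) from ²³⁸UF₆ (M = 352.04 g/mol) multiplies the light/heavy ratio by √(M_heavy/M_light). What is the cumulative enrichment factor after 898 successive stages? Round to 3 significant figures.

Overall factor = α^898 with α = √(352.04/349.03), i.e. (352.04/349.03)^(898/2).
= 1.00862^449 = 47.3.

47.3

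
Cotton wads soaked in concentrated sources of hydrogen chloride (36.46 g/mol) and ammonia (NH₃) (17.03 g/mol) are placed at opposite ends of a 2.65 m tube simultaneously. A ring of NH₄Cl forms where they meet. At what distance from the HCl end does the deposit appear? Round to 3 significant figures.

1.08 m

Distances travelled in equal time are proportional to diffusion rates, so d_HCl/d_NH₃ = √(M_NH₃/M_HCl) = √(17.03/36.46) = 0.6834.
With d_HCl + d_NH₃ = 2.65 m, d_NH₃ = 2.65/(1 + 0.6834) = 1.574 m.
d_HCl = 2.65 − 1.574 = 1.08 m.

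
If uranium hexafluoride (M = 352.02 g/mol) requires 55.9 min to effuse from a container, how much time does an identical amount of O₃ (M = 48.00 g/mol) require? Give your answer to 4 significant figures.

By Graham's law, t_O₃/t_UF₆ = √(M_O₃/M_UF₆) = √(48.00/352.02) = √0.1364 = 0.3693.
So the time for O₃ is 55.9 × 0.3693 = 20.64 min.

20.64 min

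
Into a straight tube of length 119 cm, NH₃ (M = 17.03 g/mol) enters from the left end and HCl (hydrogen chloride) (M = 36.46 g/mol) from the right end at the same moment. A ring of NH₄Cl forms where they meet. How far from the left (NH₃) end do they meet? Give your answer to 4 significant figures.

70.69 cm

The fronts meet when d_NH₃ + d_HCl = L with d_NH₃/d_HCl = √(M_HCl/M_NH₃) (Graham's law). Here √(M_HCl/M_NH₃) = √(36.46/17.03) = 1.463.
With d_NH₃ + d_HCl = 119 cm, d_HCl = 119/(1 + 1.463) = 48.31 cm.
d_NH₃ = 119 − 48.31 = 70.69 cm.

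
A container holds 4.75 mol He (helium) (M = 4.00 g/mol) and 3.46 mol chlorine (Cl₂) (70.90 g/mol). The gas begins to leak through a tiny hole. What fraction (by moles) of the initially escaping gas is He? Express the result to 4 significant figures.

0.8525

Each component's effusion rate ∝ (its partial pressure)·(1/√M) ∝ n_i/√M_i.
So x_He in the escaping gas = (n_He/√M_He) / Σ(n_i/√M_i)
= (4.75/√4.00) / (4.75/√4.00 + 3.46/√70.90) = 2.375/(2.375 + 0.4109) = 0.8525.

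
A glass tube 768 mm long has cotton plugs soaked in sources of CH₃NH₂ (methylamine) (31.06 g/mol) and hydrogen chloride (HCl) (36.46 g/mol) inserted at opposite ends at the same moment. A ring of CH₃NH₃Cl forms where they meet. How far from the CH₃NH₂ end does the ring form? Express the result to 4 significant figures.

399.4 mm

Graham's law gives d_CH₃NH₂/d_HCl = rate_CH₃NH₂/rate_HCl = √(M_HCl/M_CH₃NH₂) = √(36.46/31.06) = 1.083.
With d_CH₃NH₂ + d_HCl = 768 mm, d_HCl = 768/(1 + 1.083) = 368.6 mm.
d_CH₃NH₂ = 768 − 368.6 = 399.4 mm.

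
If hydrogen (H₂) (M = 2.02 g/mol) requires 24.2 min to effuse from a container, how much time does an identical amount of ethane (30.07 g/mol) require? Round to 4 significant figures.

93.37 min

From Graham's law, t_C₂H₆/t_H₂ = √(M_C₂H₆/M_H₂) = √(30.07/2.02) = √14.89 = 3.858.
So the time for C₂H₆ is 24.2 × 3.858 = 93.37 min.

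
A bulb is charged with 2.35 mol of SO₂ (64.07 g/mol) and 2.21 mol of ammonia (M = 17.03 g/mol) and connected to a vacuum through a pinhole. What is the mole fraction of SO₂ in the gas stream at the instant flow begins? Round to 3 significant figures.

0.354

Effusion rate of each component ∝ n_i/√M_i (partial pressure × 1/√M).
x_SO₂(eff) = (n_SO₂/√M_SO₂) / (n_SO₂/√M_SO₂ + n_NH₃/√M_NH₃)
= (2.35/√64.07) / (2.35/√64.07 + 2.21/√17.03) = 0.2936/(0.2936 + 0.5355) = 0.354.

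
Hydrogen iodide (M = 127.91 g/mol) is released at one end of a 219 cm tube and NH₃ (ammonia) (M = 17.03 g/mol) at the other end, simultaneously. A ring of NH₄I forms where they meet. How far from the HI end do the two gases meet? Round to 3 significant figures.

58.5 cm

In equal time, each gas travels a distance ∝ its rate ∝ 1/√M, so d_HI/d_NH₃ = √(M_NH₃/M_HI) = √(17.03/127.91) = 0.3649.
With d_HI + d_NH₃ = 219 cm, d_NH₃ = 219/(1 + 0.3649) = 160.5 cm.
d_HI = 219 − 160.5 = 58.5 cm.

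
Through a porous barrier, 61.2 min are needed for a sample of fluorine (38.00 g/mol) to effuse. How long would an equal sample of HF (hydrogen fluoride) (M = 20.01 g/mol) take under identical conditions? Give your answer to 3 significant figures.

Graham's law gives t_HF/t_F₂ = √(M_HF/M_F₂) = √(20.01/38.00) = √0.5266 = 0.7257.
So the time for HF is 61.2 × 0.7257 = 44.4 min.

44.4 min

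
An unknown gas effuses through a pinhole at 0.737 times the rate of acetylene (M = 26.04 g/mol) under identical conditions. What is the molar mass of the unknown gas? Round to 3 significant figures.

47.9 g/mol

From Graham's law, rate_X/rate_C₂H₂ = √(M_C₂H₂/M_X).
0.737 = √(26.04/M_X)
M_X = 26.04 / 0.737² = 26.04 / 0.5432 = 47.9 g/mol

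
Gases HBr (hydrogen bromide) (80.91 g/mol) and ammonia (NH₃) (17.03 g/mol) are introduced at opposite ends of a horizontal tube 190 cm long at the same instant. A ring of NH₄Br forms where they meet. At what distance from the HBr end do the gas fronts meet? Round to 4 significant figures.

59.75 cm

In equal time, each gas travels a distance ∝ its rate ∝ 1/√M, so d_HBr/d_NH₃ = √(M_NH₃/M_HBr) = √(17.03/80.91) = 0.4588.
With d_HBr + d_NH₃ = 190 cm, d_NH₃ = 190/(1 + 0.4588) = 130.2 cm.
d_HBr = 190 − 130.2 = 59.75 cm.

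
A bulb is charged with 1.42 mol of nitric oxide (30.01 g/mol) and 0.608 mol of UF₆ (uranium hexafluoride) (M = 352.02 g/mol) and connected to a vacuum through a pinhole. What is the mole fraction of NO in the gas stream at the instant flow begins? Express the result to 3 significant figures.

Each component's effusion rate ∝ (its partial pressure)·(1/√M) ∝ n_i/√M_i.
x_NO(eff) = (n_NO/√M_NO) / (n_NO/√M_NO + n_UF₆/√M_UF₆)
= (1.42/√30.01) / (1.42/√30.01 + 0.608/√352.02) = 0.2592/(0.2592 + 0.03241) = 0.889.

0.889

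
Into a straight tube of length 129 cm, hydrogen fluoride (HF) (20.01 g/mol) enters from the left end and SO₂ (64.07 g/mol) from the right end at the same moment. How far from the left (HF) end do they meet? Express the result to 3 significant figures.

In equal time, each gas travels a distance ∝ its rate ∝ 1/√M, so d_HF/d_SO₂ = √(M_SO₂/M_HF) = √(64.07/20.01) = 1.789.
With d_HF + d_SO₂ = 129 cm, d_SO₂ = 129/(1 + 1.789) = 46.25 cm.
d_HF = 129 − 46.25 = 82.8 cm.

82.8 cm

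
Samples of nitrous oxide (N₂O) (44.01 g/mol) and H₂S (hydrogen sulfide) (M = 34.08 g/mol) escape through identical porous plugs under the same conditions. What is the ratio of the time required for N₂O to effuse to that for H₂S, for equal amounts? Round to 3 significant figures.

1.14

Since effusion rate ∝ 1/√M, t_N₂O/t_H₂S = √(M_N₂O/M_H₂S) = √(44.01/34.08) = √1.291 = 1.14.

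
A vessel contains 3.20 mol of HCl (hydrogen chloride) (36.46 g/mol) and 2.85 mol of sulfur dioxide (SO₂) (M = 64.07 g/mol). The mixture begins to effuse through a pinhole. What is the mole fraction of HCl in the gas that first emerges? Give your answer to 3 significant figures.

Each component's effusion rate ∝ (its partial pressure)·(1/√M) ∝ n_i/√M_i.
Mole fraction of HCl in the effusate = (n_HCl/√M_HCl) / (n_HCl/√M_HCl + n_SO₂/√M_SO₂)
= (3.20/√36.46) / (3.20/√36.46 + 2.85/√64.07) = 0.5300/(0.5300 + 0.3561) = 0.598.

0.598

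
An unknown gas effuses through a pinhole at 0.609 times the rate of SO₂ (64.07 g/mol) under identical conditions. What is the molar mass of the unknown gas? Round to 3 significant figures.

173 g/mol

Since effusion rate ∝ 1/√M, rate_X/rate_SO₂ = √(M_SO₂/M_X).
0.609 = √(64.07/M_X)
M_X = 64.07 / 0.609² = 64.07 / 0.3709 = 173 g/mol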